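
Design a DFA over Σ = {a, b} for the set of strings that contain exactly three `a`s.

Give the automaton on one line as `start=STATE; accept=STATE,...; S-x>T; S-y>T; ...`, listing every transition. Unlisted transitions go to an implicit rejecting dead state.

start=q0; accept=q3; q0-a>q1; q0-b>q0; q1-a>q2; q1-b>q1; q2-a>q3; q2-b>q2; q3-a>q4; q3-b>q3; q4-a>q4; q4-b>q4

Only the number of `a`s matters, and only up to 4. Make a chain q0 → q1 → q2 → q3 → q4 advanced by each `a` (with q4 absorbing); every other symbol self-loops. The accepting set is {q3}.
        a   b  
>  q0   q1  q0 
   q1   q2  q1 
   q2   q3  q2 
 * q3   q4  q3 
   q4   q4  q4 
(> = start, * = accepting)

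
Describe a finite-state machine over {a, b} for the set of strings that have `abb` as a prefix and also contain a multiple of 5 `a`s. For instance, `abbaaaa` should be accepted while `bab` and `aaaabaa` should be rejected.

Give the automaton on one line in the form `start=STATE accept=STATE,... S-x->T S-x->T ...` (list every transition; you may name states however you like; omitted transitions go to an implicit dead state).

Handle the two conditions separately and then intersect. One (5 states) tracks whether the input so far still matches the prefix `abb`; the other (5 states) tracks the count of `a`s modulo 5. Each combined state is a pair, one component from each; accept when both components accept. After merging equivalent states the machine shrinks.
        a   b  
>  s0   s1  s2 
   s1   s2  s3 
   s2   s2  s2 
   s3   s2  s4 
   s4   s5  s4 
   s5   s6  s5 
   s6   s7  s6 
   s7   s8  s7 
 * s8   s4  s8 
(> = start, * = accepting)

start=s0 accept=s8 s0-a->s1 s0-b->s2 s1-a->s2 s1-b->s3 s2-a->s2 s2-b->s2 s3-a->s2 s3-b->s4 s4-a->s5 s4-b->s4 s5-a->s6 s5-b->s5 s6-a->s7 s6-b->s6 s7-a->s8 s7-b->s7 s8-a->s4 s8-b->s8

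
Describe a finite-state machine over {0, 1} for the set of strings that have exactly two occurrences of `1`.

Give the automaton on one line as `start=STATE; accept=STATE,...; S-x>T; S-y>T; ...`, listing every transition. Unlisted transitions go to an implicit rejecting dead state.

start=S0; accept=S2; S0-0>S0; S0-1>S1; S1-0>S1; S1-1>S2; S2-0>S2; S2-1>S3; S3-0>S3; S3-1>S3

Count `1`s, saturating at 3: states S0 through S2 mean 0 through 2 `1`s seen; S3 means more than 2. Each `1` increments (capped at S3); other symbols loop. Accept from {S2}.
A 4-state machine:
        0   1  
>  S0   S0  S1 
   S1   S1  S2 
 * S2   S2  S3 
   S3   S3  S3 
(> = start, * = accepting)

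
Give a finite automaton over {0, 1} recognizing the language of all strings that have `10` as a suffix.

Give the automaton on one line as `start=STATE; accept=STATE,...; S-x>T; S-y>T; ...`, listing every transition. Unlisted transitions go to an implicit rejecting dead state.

Let each state record the length of the longest suffix of the input read so far that is also a prefix of `10`. q1 means the last symbol is `1`; q2 means the last 2 symbols are `10`. Accept only at q2, where the string currently ends in `10`.
3 states suffice.
        0   1  
>  q0   q0  q1 
   q1   q2  q1 
 * q2   q0  q1 
(> = start, * = accepting)

start=q0; accept=q2; q0-0>q0; q0-1>q1; q1-0>q2; q1-1>q1; q2-0>q0; q2-1>q1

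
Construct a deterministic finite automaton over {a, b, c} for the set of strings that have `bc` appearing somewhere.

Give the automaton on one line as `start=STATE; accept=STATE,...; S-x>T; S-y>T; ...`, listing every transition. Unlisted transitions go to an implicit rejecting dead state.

Track how much of `bc` has been matched so far: state s0 is no progress, s2 is the absorbing accept state reached once `bc` has occurred. Intermediate states record partial matches; on a mismatch, fall back to the longest reusable overlap.
3 states suffice.
        a   b   c  
>  s0   s0  s1  s0 
   s1   s0  s1  s2 
 * s2   s2  s2  s2 
(> = start, * = accepting)

start=s0; accept=s2; s0-a>s0; s0-b>s1; s0-c>s0; s1-a>s0; s1-b>s1; s1-c>s2; s2-a>s2; s2-b>s2; s2-c>s2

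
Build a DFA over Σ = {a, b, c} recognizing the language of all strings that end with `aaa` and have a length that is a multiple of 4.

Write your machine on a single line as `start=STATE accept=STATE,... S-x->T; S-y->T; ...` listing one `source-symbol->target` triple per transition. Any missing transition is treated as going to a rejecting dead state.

Run two small machines in parallel and take their product. The first has 4 states tracking how much of the suffix `aaa` has currently been matched; the second has 4 states tracking the input length modulo 4. A product state is a pair (one from each), accepting exactly when both do. After merging equivalent states the machine shrinks.
        a   b   c  
>  S0   S1  S1  S1 
   S1   S2  S3  S3 
   S2   S4  S5  S5 
   S3   S5  S5  S5 
   S4   S6  S0  S0 
   S5   S0  S0  S0 
 * S6   S1  S1  S1 
(> = start, * = accepting)

start=S0; accept=S6; S0-a->S1; S0-b->S1; S0-c->S1; S1-a->S2; S1-b->S3; S1-c->S3; S2-a->S4; S2-b->S5; S2-c->S5; S3-a->S5; S3-b->S5; S3-c->S5; S4-a->S6; S4-b->S0; S4-c->S0; S5-a->S0; S5-b->S0; S5-c->S0; S6-a->S1; S6-b->S1; S6-c->S1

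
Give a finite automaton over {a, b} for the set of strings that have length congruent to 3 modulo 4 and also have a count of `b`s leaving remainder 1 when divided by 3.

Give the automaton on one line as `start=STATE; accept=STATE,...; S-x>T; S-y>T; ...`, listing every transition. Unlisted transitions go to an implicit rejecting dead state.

Handle the two conditions separately and then intersect. One (4 states) tracks the input length modulo 4; the other (3 states) tracks the count of `b`s modulo 3. Each combined state is a pair, one component from each; accept when both components accept.
          a    b  
>  q0     q1   q2 
   q1     q3   q4 
   q2     q4   q5 
   q3     q6   q7 
   q4     q7   q8 
   q5     q8   q6 
   q6     q0   q9 
 * q7     q9  q10 
   q8    q10   q0 
   q9     q2  q11 
   q10   q11   q1 
   q11    q5   q3 
(> = start, * = accepting)

start=q0; accept=q7; q0-a>q1; q0-b>q2; q1-a>q3; q1-b>q4; q2-a>q4; q2-b>q5; q3-a>q6; q3-b>q7; q4-a>q7; q4-b>q8; q5-a>q8; q5-b>q6; q6-a>q0; q6-b>q9; q7-a>q9; q7-b>q10; q8-a>q10; q8-b>q0; q9-a>q2; q9-b>q11; q10-a>q11; q10-b>q1; q11-a>q5; q11-b>q3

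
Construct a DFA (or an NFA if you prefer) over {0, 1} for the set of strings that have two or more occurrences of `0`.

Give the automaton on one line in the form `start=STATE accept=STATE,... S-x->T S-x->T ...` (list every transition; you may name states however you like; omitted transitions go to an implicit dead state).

Only the number of `0`s matters, and only up to 3. Make a chain q0 → q1 → q2 → q3 advanced by each `0` (with q3 absorbing); every other symbol self-loops. The accepting set is {q2, q3}.
A 4-state machine:
        0   1  
>  q0   q1  q0 
   q1   q2  q1 
 * q2   q3  q2 
 * q3   q3  q3 
(> = start, * = accepting)

start=q0 accept=q2,q3 q0-0->q1 q0-1->q0 q1-0->q2 q1-1->q1 q2-0->q3 q2-1->q2 q3-0->q3 q3-1->q3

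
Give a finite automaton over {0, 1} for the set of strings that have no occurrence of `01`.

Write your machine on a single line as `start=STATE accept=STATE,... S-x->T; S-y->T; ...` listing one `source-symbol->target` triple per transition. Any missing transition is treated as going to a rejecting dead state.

Track partial matches of the forbidden pattern `01`. State q2 is a dead state reached once `01` has occurred; every other state accepts. q0 means no part of `01` is currently matched.
        0   1  
>* q0   q1  q0 
 * q1   q1  q2 
   q2   q2  q2 
(> = start, * = accepting)

start=q0; accept=q0,q1; q0-0->q1; q0-1->q0; q1-0->q1; q1-1->q2; q2-0->q2; q2-1->q2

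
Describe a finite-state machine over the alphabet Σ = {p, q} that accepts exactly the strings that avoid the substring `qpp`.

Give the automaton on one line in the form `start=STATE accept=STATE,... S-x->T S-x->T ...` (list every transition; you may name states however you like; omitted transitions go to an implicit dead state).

start=S0 accept=S0,S1,S2 S0-p->S0 S0-q->S1 S1-p->S2 S1-q->S1 S2-p->S3 S2-q->S1 S3-p->S3 S3-q->S3

Track partial matches of the forbidden pattern `qpp`. State S3 is a dead state reached once `qpp` has occurred; every other state accepts. S0 means no part of `qpp` is currently matched.
4 states suffice.
        p   q  
>* S0   S0  S1 
 * S1   S2  S1 
 * S2   S3  S1 
   S3   S3  S3 
(> = start, * = accepting)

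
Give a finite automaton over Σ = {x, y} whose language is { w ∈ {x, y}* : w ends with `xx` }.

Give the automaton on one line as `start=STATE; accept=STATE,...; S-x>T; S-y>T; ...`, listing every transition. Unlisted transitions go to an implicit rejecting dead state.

start=q0; accept=q2; q0-x>q1; q0-y>q0; q1-x>q2; q1-y>q0; q2-x>q2; q2-y>q0

Remember how much of `xx` the current input suffix matches. State q0 means no match yet; q1 means the last symbol is `x`; q2 means the last 2 symbols are `xx`. Only q2 accepts. On a mismatch, fall back to the longest proper suffix that is still a prefix of `xx`.
3 states suffice.
        x   y  
>  q0   q1  q0 
   q1   q2  q0 
 * q2   q2  q0 
(> = start, * = accepting)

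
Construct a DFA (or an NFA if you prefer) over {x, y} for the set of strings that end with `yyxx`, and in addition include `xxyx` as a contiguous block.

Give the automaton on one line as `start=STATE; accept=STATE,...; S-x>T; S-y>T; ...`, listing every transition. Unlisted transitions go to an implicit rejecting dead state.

Build one automaton per condition and run them in lockstep. One (5 states) tracks how much of the suffix `yyxx` has currently been matched; the other (5 states) tracks whether and how much of `xxyx` has been seen. Each combined state is a pair, one component from each; accept when both components accept. Equivalent product states are then merged.
With 9 states:
        x   y  
>  s0   s1  s0 
   s1   s2  s0 
   s2   s2  s3 
   s3   s4  s0 
   s4   s4  s5 
   s5   s4  s6 
   s6   s7  s6 
   s7   s8  s5 
 * s8   s4  s5 
(> = start, * = accepting)

start=s0; accept=s8; s0-x>s1; s0-y>s0; s1-x>s2; s1-y>s0; s2-x>s2; s2-y>s3; s3-x>s4; s3-y>s0; s4-x>s4; s4-y>s5; s5-x>s4; s5-y>s6; s6-x>s7; s6-y>s6; s7-x>s8; s7-y>s5; s8-x>s4; s8-y>s5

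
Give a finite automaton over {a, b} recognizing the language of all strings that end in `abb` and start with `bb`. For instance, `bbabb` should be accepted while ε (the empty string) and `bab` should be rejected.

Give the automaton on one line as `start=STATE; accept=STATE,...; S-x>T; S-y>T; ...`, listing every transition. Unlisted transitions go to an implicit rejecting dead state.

start=q0; accept=q6; q0-a>q1; q0-b>q2; q1-a>q1; q1-b>q1; q2-a>q1; q2-b>q3; q3-a>q4; q3-b>q3; q4-a>q4; q4-b>q5; q5-a>q4; q5-b>q6; q6-a>q4; q6-b>q3

Handle the two conditions separately and then intersect. The first has 4 states tracking how much of the suffix `abb` has currently been matched; the second has 4 states tracking whether the input so far still matches the prefix `bb`. A product state is a pair (one from each), accepting exactly when both do. Equivalent product states are then merged.
A 7-state machine:
        a   b  
>  q0   q1  q2 
   q1   q1  q1 
   q2   q1  q3 
   q3   q4  q3 
   q4   q4  q5 
   q5   q4  q6 
 * q6   q4  q3 
(> = start, * = accepting)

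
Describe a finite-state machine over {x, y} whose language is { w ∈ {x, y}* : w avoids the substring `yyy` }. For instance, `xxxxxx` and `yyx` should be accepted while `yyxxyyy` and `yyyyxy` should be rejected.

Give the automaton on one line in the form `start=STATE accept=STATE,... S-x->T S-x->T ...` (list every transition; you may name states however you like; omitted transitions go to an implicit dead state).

Track partial matches of the forbidden pattern `yyy`. State q3 is a dead state reached once `yyy` has occurred; every other state accepts. q0 means no part of `yyy` is currently matched.
With 4 states:
        x   y  
>* q0   q0  q1 
 * q1   q0  q2 
 * q2   q0  q3 
   q3   q3  q3 
(> = start, * = accepting)

start=q0 accept=q0,q1,q2 q0-x->q0 q0-y->q1 q1-x->q0 q1-y->q2 q2-x->q0 q2-y->q3 q3-x->q3 q3-y->q3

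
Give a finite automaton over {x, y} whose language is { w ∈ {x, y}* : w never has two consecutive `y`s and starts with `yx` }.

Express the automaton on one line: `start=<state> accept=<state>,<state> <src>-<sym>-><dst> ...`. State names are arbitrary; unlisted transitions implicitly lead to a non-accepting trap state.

start=A accept=D,E A-x->B A-y->C B-x->B B-y->B C-x->D C-y->B D-x->D D-y->E E-x->D E-y->B

Build one automaton per condition and run them in lockstep. The first has 3 states tracking partial matches of the forbidden pattern `yy`; the second has 4 states tracking whether the input so far still matches the prefix `yx`. A product state is a pair (one from each), accepting exactly when both do. Equivalent product states are then merged.
       x  y 
>  A   B  C 
   B   B  B 
   C   D  B 
 * D   D  E 
 * E   D  B 
(> = start, * = accepting)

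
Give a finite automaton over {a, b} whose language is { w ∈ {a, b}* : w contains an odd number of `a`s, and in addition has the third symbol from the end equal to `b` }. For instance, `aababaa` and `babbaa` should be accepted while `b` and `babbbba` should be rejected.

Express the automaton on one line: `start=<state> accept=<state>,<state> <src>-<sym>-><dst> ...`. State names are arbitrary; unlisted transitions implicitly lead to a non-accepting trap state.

start=q0 accept=q12,q13,q19,q22 q0-a->q1 q0-b->q2 q1-a->q3 q1-b->q4 q2-a->q5 q2-b->q6 q3-a->q7 q3-b->q8 q4-a->q9 q4-b->q10 q5-a->q11 q5-b->q12 q6-a->q13 q6-b->q14 q7-a->q15 q7-b->q16 q8-a->q17 q8-b->q18 q9-a->q19 q9-b->q20 q10-a->q21 q10-b->q22 q11-a->q7 q11-b->q8 q12-a->q9 q12-b->q10 q13-a->q11 q13-b->q12 q14-a->q13 q14-b->q14 q15-a->q7 q15-b->q8 q16-a->q9 q16-b->q10 q17-a->q11 q17-b->q12 q18-a->q13 q18-b->q14 q19-a->q15 q19-b->q16 q20-a->q17 q20-b->q18 q21-a->q19 q21-b->q20 q22-a->q21 q22-b->q22

Run two small machines in parallel and take their product. One (2 states) tracks the count of `a`s modulo 2; the other (15 states) tracks the last 3 symbols read. Each combined state is a pair, one component from each; accept when both components accept.
With 23 states:
          a    b  
>  q0     q1   q2 
   q1     q3   q4 
   q2     q5   q6 
   q3     q7   q8 
   q4     q9  q10 
   q5    q11  q12 
   q6    q13  q14 
   q7    q15  q16 
   q8    q17  q18 
   q9    q19  q20 
   q10   q21  q22 
   q11    q7   q8 
 * q12    q9  q10 
 * q13   q11  q12 
   q14   q13  q14 
   q15    q7   q8 
   q16    q9  q10 
   q17   q11  q12 
   q18   q13  q14 
 * q19   q15  q16 
   q20   q17  q18 
   q21   q19  q20 
 * q22   q21  q22 
(> = start, * = accepting)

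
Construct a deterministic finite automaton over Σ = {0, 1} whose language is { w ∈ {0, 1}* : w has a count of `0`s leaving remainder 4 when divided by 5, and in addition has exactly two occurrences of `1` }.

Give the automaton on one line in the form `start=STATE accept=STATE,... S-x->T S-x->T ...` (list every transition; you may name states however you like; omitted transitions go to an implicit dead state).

Build one automaton per condition and run them in lockstep. The first has 5 states tracking the count of `0`s modulo 5; the second has 4 states tracking the count of `1`s, saturating at 3. A product state is a pair (one from each), accepting exactly when both do. Equivalent product states are then merged.
          0    1  
>  S0     S1   S2 
   S1     S3   S4 
   S2     S4   S5 
   S3     S6   S7 
   S4     S7   S8 
   S5     S8   S9 
   S6    S10  S11 
   S7    S11  S12 
   S8    S12   S9 
   S9     S9   S9 
   S10    S0  S13 
   S11   S13  S14 
   S12   S14   S9 
   S13    S2  S15 
   S14   S15   S9 
 * S15    S5   S9 
(> = start, * = accepting)

start=S0 accept=S15 S0-0->S1 S0-1->S2 S1-0->S3 S1-1->S4 S2-0->S4 S2-1->S5 S3-0->S6 S3-1->S7 S4-0->S7 S4-1->S8 S5-0->S8 S5-1->S9 S6-0->S10 S6-1->S11 S7-0->S11 S7-1->S12 S8-0->S12 S8-1->S9 S9-0->S9 S9-1->S9 S10-0->S0 S10-1->S13 S11-0->S13 S11-1->S14 S12-0->S14 S12-1->S9 S13-0->S2 S13-1->S15 S14-0->S15 S14-1->S9 S15-0->S5 S15-1->S9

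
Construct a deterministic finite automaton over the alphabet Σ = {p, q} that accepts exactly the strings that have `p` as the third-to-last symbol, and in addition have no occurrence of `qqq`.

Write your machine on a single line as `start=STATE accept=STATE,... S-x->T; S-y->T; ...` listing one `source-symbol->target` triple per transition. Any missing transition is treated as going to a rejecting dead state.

start=S0; accept=S6,S7,S8,S9; S0-p->S1; S0-q->S2; S1-p->S3; S1-q->S4; S2-p->S1; S2-q->S5; S3-p->S6; S3-q->S7; S4-p->S8; S4-q->S9; S5-p->S1; S5-q->S10; S6-p->S6; S6-q->S7; S7-p->S8; S7-q->S9; S8-p->S3; S8-q->S4; S9-p->S1; S9-q->S10; S10-p->S10; S10-q->S10

Run two small machines in parallel and take their product. The first has 15 states tracking the last 3 symbols read; the second has 4 states tracking partial matches of the forbidden pattern `qqq`. A product state is a pair (one from each), accepting exactly when both do. Equivalent product states are then merged.
An 11-state machine:
          p    q  
>  S0     S1   S2 
   S1     S3   S4 
   S2     S1   S5 
   S3     S6   S7 
   S4     S8   S9 
   S5     S1  S10 
 * S6     S6   S7 
 * S7     S8   S9 
 * S8     S3   S4 
 * S9     S1  S10 
   S10   S10  S10 
(> = start, * = accepting)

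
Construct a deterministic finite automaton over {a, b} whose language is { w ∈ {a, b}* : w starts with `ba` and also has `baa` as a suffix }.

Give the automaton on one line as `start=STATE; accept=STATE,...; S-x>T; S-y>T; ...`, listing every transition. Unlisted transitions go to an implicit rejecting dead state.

Run two small machines in parallel and take their product. The first has 4 states tracking whether the input so far still matches the prefix `ba`; the second has 4 states tracking how much of the suffix `baa` has currently been matched. A product state is a pair (one from each), accepting exactly when both do. Minimizing collapses redundant product states.
A 7-state machine:
        a   b  
>  q0   q1  q2 
   q1   q1  q1 
   q2   q3  q1 
   q3   q4  q5 
 * q4   q6  q5 
   q5   q3  q5 
   q6   q6  q5 
(> = start, * = accepting)

start=q0; accept=q4; q0-a>q1; q0-b>q2; q1-a>q1; q1-b>q1; q2-a>q3; q2-b>q1; q3-a>q4; q3-b>q5; q4-a>q6; q4-b>q5; q5-a>q3; q5-b>q5; q6-a>q6; q6-b>q5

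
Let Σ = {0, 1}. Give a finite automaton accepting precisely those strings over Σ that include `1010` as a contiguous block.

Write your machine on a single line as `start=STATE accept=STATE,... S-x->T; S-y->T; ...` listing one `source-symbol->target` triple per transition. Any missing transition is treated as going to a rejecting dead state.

start=s0; accept=s4; s0-0->s0; s0-1->s1; s1-0->s2; s1-1->s1; s2-0->s0; s2-1->s3; s3-0->s4; s3-1->s1; s4-0->s4; s4-1->s4

Track how much of `1010` has been matched so far: state s0 is no progress, s4 is the absorbing accept state reached once `1010` has occurred. Intermediate states record partial matches; on a mismatch, fall back to the longest reusable overlap.
A 5-state machine:
        0   1  
>  s0   s0  s1 
   s1   s2  s1 
   s2   s0  s3 
   s3   s4  s1 
 * s4   s4  s4 
(> = start, * = accepting)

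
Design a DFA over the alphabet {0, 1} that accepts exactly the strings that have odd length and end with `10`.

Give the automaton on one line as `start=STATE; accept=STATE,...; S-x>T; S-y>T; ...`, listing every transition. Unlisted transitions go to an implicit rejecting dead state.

start=A; accept=F; A-0>B; A-1>C; B-0>A; B-1>D; C-0>E; C-1>D; D-0>F; D-1>C; E-0>B; E-1>C; F-0>A; F-1>D

Run two small machines in parallel and take their product. The first has 2 states tracking the input length modulo 2; the second has 3 states tracking how much of the suffix `10` has currently been matched. A product state is a pair (one from each), accepting exactly when both do.
A 6-state machine:
       0  1 
>  A   B  C 
   B   A  D 
   C   E  D 
   D   F  C 
   E   B  C 
 * F   A  D 
(> = start, * = accepting)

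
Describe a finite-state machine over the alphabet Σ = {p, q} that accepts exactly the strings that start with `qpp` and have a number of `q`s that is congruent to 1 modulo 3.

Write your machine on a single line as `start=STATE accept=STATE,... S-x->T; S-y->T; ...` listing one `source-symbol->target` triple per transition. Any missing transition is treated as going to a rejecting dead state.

Handle the two conditions separately and then intersect. One (5 states) tracks whether the input so far still matches the prefix `qpp`; the other (3 states) tracks the count of `q`s modulo 3. Each combined state is a pair, one component from each; accept when both components accept. Equivalent product states are then merged.
        p   q  
>  S0   S1  S2 
   S1   S1  S1 
   S2   S3  S1 
   S3   S4  S1 
 * S4   S4  S5 
   S5   S5  S6 
   S6   S6  S4 
(> = start, * = accepting)

start=S0; accept=S4; S0-p->S1; S0-q->S2; S1-p->S1; S1-q->S1; S2-p->S3; S2-q->S1; S3-p->S4; S3-q->S1; S4-p->S4; S4-q->S5; S5-p->S5; S5-q->S6; S6-p->S6; S6-q->S4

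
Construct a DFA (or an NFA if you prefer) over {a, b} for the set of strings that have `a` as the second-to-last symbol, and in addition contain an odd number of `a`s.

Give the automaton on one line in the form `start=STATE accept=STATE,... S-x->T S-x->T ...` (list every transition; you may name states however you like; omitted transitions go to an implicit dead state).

Run two small machines in parallel and take their product. One (7 states) tracks the last 2 symbols read; the other (2 states) tracks the count of `a`s modulo 2. Each combined state is a pair, one component from each; accept when both components accept.
An 11-state machine:
          a    b  
>  s0     s1   s2 
   s1     s3   s4 
   s2     s5   s6 
   s3     s7   s8 
 * s4     s9  s10 
   s5     s3   s4 
   s6     s5   s6 
 * s7     s3   s4 
   s8     s5   s6 
   s9     s7   s8 
   s10    s9  s10 
(> = start, * = accepting)

start=s0 accept=s4,s7 s0-a->s1 s0-b->s2 s1-a->s3 s1-b->s4 s2-a->s5 s2-b->s6 s3-a->s7 s3-b->s8 s4-a->s9 s4-b->s10 s5-a->s3 s5-b->s4 s6-a->s5 s6-b->s6 s7-a->s3 s7-b->s4 s8-a->s5 s8-b->s6 s9-a->s7 s9-b->s8 s10-a->s9 s10-b->s10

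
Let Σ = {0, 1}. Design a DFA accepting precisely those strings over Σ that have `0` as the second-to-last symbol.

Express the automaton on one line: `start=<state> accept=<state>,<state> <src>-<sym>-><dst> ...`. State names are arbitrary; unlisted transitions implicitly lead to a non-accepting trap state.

start=S0 accept=S3,S4 S0-0->S1 S0-1->S2 S1-0->S3 S1-1->S4 S2-0->S5 S2-1->S6 S3-0->S3 S3-1->S4 S4-0->S5 S4-1->S6 S5-0->S3 S5-1->S4 S6-0->S5 S6-1->S6

Because acceptance depends on a position counted from the end, the machine has to buffer the most recent 2 symbols. Make each state the string of the last up-to-2 symbols read; on input `x` shift the window left and append `x`. Accept when the buffered window has length 2 and begins with `0`.
        0   1  
>  S0   S1  S2 
   S1   S3  S4 
   S2   S5  S6 
 * S3   S3  S4 
 * S4   S5  S6 
   S5   S3  S4 
   S6   S5  S6 
(> = start, * = accepting)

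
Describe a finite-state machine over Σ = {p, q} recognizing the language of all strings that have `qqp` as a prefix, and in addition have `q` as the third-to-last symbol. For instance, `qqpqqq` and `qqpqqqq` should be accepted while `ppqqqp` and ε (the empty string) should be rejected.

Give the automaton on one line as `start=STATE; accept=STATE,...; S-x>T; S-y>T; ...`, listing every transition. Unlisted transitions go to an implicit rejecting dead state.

Run two small machines in parallel and take their product. One (5 states) tracks whether the input so far still matches the prefix `qqp`; the other (15 states) tracks the last 3 symbols read. Each combined state is a pair, one component from each; accept when both components accept. Equivalent product states are then merged.
          p    q  
>  s0     s1   s2 
   s1     s1   s1 
   s2     s1   s3 
   s3     s4   s1 
 * s4     s5   s6 
 * s5     s7   s8 
 * s6     s9  s10 
   s7     s7   s8 
   s8     s9  s10 
   s9     s5   s6 
   s10    s4  s11 
 * s11    s4  s11 
(> = start, * = accepting)

start=s0; accept=s4,s5,s6,s11; s0-p>s1; s0-q>s2; s1-p>s1; s1-q>s1; s2-p>s1; s2-q>s3; s3-p>s4; s3-q>s1; s4-p>s5; s4-q>s6; s5-p>s7; s5-q>s8; s6-p>s9; s6-q>s10; s7-p>s7; s7-q>s8; s8-p>s9; s8-q>s10; s9-p>s5; s9-q>s6; s10-p>s4; s10-q>s11; s11-p>s4; s11-q>s11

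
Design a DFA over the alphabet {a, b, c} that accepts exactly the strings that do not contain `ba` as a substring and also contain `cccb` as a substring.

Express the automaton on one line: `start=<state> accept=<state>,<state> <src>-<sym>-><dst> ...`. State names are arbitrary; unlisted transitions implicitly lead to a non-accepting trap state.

Handle the two conditions separately and then intersect. The first has 3 states tracking partial matches of the forbidden pattern `ba`; the second has 5 states tracking whether and how much of `cccb` has been seen. A product state is a pair (one from each), accepting exactly when both do. Equivalent product states are then merged.
        a   b   c  
>  S0   S0  S1  S2 
   S1   S3  S1  S2 
   S2   S0  S1  S4 
   S3   S3  S3  S3 
   S4   S0  S1  S5 
   S5   S0  S6  S5 
 * S6   S3  S6  S7 
 * S7   S7  S6  S7 
(> = start, * = accepting)

start=S0 accept=S6,S7 S0-a->S0 S0-b->S1 S0-c->S2 S1-a->S3 S1-b->S1 S1-c->S2 S2-a->S0 S2-b->S1 S2-c->S4 S3-a->S3 S3-b->S3 S3-c->S3 S4-a->S0 S4-b->S1 S4-c->S5 S5-a->S0 S5-b->S6 S5-c->S5 S6-a->S3 S6-b->S6 S6-c->S7 S7-a->S7 S7-b->S6 S7-c->S7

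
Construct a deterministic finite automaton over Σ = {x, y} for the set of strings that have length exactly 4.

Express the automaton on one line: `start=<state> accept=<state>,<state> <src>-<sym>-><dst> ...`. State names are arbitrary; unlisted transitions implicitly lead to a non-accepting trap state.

start=S0 accept=S4 S0-x->S1 S0-y->S1 S1-x->S2 S1-y->S2 S2-x->S3 S2-y->S3 S3-x->S4 S3-y->S4 S4-x->S5 S4-y->S5 S5-x->S5 S5-y->S5

Count input length up to 5: every symbol moves from S0 toward S5, which means 'more than 4' and absorbs. Accept from {S4}.
With 6 states:
        x   y  
>  S0   S1  S1 
   S1   S2  S2 
   S2   S3  S3 
   S3   S4  S4 
 * S4   S5  S5 
   S5   S5  S5 
(> = start, * = accepting)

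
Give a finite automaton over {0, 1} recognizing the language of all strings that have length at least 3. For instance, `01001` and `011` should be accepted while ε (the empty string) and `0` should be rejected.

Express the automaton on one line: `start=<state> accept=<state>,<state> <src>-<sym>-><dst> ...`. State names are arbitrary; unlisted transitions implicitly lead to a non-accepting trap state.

start=q0 accept=q3,q4 q0-0->q1 q0-1->q1 q1-0->q2 q1-1->q2 q2-0->q3 q2-1->q3 q3-0->q4 q3-1->q4 q4-0->q4 q4-1->q4

Count input length up to 4: every symbol moves from q0 toward q4, which means 'more than 3' and absorbs. Accept from {q3, q4}.
A 5-state machine:
        0   1  
>  q0   q1  q1 
   q1   q2  q2 
   q2   q3  q3 
 * q3   q4  q4 
 * q4   q4  q4 
(> = start, * = accepting)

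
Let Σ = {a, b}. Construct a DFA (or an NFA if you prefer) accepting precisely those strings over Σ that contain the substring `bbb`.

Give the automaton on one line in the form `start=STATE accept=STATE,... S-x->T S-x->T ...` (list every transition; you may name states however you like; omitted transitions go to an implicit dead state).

start=S0 accept=S3 S0-a->S0 S0-b->S1 S1-a->S0 S1-b->S2 S2-a->S0 S2-b->S3 S3-a->S3 S3-b->S3

States S0..S2 record the length of the longest prefix of `bbb` that matches the current input suffix. Reaching S3 means `bbb` has been seen, and we stay there forever. Accept from S3.
4 states suffice.
        a   b  
>  S0   S0  S1 
   S1   S0  S2 
   S2   S0  S3 
 * S3   S3  S3 
(> = start, * = accepting)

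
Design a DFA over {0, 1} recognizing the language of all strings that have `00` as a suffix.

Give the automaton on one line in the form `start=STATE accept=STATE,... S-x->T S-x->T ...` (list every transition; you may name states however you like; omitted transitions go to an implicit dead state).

Let each state record the length of the longest suffix of the input read so far that is also a prefix of `00`. B means the last symbol is `0`; C means the last 2 symbols are `00`. Accept only at C, where the string currently ends in `00`.
A 3-state machine:
       0  1 
>  A   B  A 
   B   C  A 
 * C   C  A 
(> = start, * = accepting)

start=A accept=C A-0->B A-1->A B-0->C B-1->A C-0->C C-1->A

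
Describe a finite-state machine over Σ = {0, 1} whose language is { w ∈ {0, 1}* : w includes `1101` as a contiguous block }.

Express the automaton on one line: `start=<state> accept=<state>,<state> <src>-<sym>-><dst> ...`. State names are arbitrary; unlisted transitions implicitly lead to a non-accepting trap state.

States S0..S3 record the length of the longest prefix of `1101` that matches the current input suffix. Reaching S4 means `1101` has been seen, and we stay there forever. Accept from S4.
With 5 states:
        0   1  
>  S0   S0  S1 
   S1   S0  S2 
   S2   S3  S2 
   S3   S0  S4 
 * S4   S4  S4 
(> = start, * = accepting)

start=S0 accept=S4 S0-0->S0 S0-1->S1 S1-0->S0 S1-1->S2 S2-0->S3 S2-1->S2 S3-0->S0 S3-1->S4 S4-0->S4 S4-1->S4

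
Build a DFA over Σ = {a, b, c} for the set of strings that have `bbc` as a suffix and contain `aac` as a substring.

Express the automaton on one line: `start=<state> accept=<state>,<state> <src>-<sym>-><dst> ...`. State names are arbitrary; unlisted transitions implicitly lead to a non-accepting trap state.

start=s0 accept=s6 s0-a->s1 s0-b->s0 s0-c->s0 s1-a->s2 s1-b->s0 s1-c->s0 s2-a->s2 s2-b->s0 s2-c->s3 s3-a->s3 s3-b->s4 s3-c->s3 s4-a->s3 s4-b->s5 s4-c->s3 s5-a->s3 s5-b->s5 s5-c->s6 s6-a->s3 s6-b->s4 s6-c->s3

Handle the two conditions separately and then intersect. One (4 states) tracks how much of the suffix `bbc` has currently been matched; the other (4 states) tracks whether and how much of `aac` has been seen. Each combined state is a pair, one component from each; accept when both components accept. Equivalent product states are then merged.
7 states suffice.
        a   b   c  
>  s0   s1  s0  s0 
   s1   s2  s0  s0 
   s2   s2  s0  s3 
   s3   s3  s4  s3 
   s4   s3  s5  s3 
   s5   s3  s5  s6 
 * s6   s3  s4  s3 
(> = start, * = accepting)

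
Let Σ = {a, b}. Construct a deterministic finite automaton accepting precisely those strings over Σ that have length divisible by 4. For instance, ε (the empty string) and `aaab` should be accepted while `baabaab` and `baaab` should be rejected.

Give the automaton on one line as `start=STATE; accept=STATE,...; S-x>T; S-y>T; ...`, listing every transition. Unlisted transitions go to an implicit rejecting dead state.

Only the length mod 4 matters, so use a 4-cycle: from any state, every input symbol moves to the next state, wrapping q3 back to q0. Mark q0 accepting.
With 4 states:
        a   b  
>* q0   q1  q1 
   q1   q2  q2 
   q2   q3  q3 
   q3   q0  q0 
(> = start, * = accepting)

start=q0; accept=q0; q0-a>q1; q0-b>q1; q1-a>q2; q1-b>q2; q2-a>q3; q2-b>q3; q3-a>q0; q3-b>q0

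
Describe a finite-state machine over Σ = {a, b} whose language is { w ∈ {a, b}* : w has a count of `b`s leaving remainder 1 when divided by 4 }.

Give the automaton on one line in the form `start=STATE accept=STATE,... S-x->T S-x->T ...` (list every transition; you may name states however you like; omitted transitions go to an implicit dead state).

start=q0 accept=q1 q0-a->q0 q0-b->q1 q1-a->q1 q1-b->q2 q2-a->q2 q2-b->q3 q3-a->q3 q3-b->q0

The only thing that matters is how many `b`s have appeared, reduced mod 4. Use one state per residue: q0 for 0, …, q3 for 3. Reading `b` moves to the next residue; anything else stays put. q1 is accepting.
        a   b  
>  q0   q0  q1 
 * q1   q1  q2 
   q2   q2  q3 
   q3   q3  q0 
(> = start, * = accepting)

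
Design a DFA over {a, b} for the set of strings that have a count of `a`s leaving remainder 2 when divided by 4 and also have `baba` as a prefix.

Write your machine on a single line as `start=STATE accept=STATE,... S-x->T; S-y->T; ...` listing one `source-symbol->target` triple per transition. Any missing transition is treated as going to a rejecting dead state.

start=s0; accept=s5; s0-a->s1; s0-b->s2; s1-a->s1; s1-b->s1; s2-a->s3; s2-b->s1; s3-a->s1; s3-b->s4; s4-a->s5; s4-b->s1; s5-a->s6; s5-b->s5; s6-a->s7; s6-b->s6; s7-a->s8; s7-b->s7; s8-a->s5; s8-b->s8

Handle the two conditions separately and then intersect. The first has 4 states tracking the count of `a`s modulo 4; the second has 6 states tracking whether the input so far still matches the prefix `baba`. A product state is a pair (one from each), accepting exactly when both do. After merging equivalent states the machine shrinks.
9 states suffice.
        a   b  
>  s0   s1  s2 
   s1   s1  s1 
   s2   s3  s1 
   s3   s1  s4 
   s4   s5  s1 
 * s5   s6  s5 
   s6   s7  s6 
   s7   s8  s7 
   s8   s5  s8 
(> = start, * = accepting)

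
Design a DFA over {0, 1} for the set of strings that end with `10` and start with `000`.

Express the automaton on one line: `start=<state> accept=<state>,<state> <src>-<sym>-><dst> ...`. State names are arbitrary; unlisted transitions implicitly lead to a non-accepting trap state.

start=S0 accept=S6 S0-0->S1 S0-1->S2 S1-0->S3 S1-1->S2 S2-0->S2 S2-1->S2 S3-0->S4 S3-1->S2 S4-0->S4 S4-1->S5 S5-0->S6 S5-1->S5 S6-0->S4 S6-1->S5

Handle the two conditions separately and then intersect. The first has 3 states tracking how much of the suffix `10` has currently been matched; the second has 5 states tracking whether the input so far still matches the prefix `000`. A product state is a pair (one from each), accepting exactly when both do. Equivalent product states are then merged.
With 7 states:
        0   1  
>  S0   S1  S2 
   S1   S3  S2 
   S2   S2  S2 
   S3   S4  S2 
   S4   S4  S5 
   S5   S6  S5 
 * S6   S4  S5 
(> = start, * = accepting)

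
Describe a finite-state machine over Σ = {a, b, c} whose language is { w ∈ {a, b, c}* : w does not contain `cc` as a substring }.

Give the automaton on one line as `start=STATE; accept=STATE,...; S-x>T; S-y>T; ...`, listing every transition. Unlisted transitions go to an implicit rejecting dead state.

This is the complement of 'contains `cc`'. Use the same substring-matching states — q0 through q2 holding how much of `cc` has just been matched — but flip the accepting set: everything except the trap q2 accepts.
        a   b   c  
>* q0   q0  q0  q1 
 * q1   q0  q0  q2 
   q2   q2  q2  q2 
(> = start, * = accepting)

start=q0; accept=q0,q1; q0-a>q0; q0-b>q0; q0-c>q1; q1-a>q0; q1-b>q0; q1-c>q2; q2-a>q2; q2-b>q2; q2-c>q2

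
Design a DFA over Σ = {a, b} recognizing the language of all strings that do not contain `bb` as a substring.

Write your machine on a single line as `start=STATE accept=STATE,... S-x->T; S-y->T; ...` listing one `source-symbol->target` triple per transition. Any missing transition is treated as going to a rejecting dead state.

start=q0; accept=q0,q1; q0-a->q0; q0-b->q1; q1-a->q0; q1-b->q2; q2-a->q2; q2-b->q2

Track partial matches of the forbidden pattern `bb`. State q2 is a dead state reached once `bb` has occurred; every other state accepts. q0 means no part of `bb` is currently matched.
With 3 states:
        a   b  
>* q0   q0  q1 
 * q1   q0  q2 
   q2   q2  q2 
(> = start, * = accepting)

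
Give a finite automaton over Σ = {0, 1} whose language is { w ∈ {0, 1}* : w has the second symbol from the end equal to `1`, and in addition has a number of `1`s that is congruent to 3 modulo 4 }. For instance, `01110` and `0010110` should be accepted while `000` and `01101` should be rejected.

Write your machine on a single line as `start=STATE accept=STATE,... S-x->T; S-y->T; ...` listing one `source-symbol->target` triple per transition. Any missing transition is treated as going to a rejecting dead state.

Run two small machines in parallel and take their product. One (7 states) tracks the last 2 symbols read; the other (4 states) tracks the count of `1`s modulo 4. Each combined state is a pair, one component from each; accept when both components accept. After merging equivalent states the machine shrinks.
With 8 states:
        0   1  
>  S0   S0  S1 
   S1   S1  S2 
   S2   S3  S4 
   S3   S3  S5 
 * S4   S6  S0 
   S5   S6  S0 
 * S6   S7  S0 
   S7   S7  S0 
(> = start, * = accepting)

start=S0; accept=S4,S6; S0-0->S0; S0-1->S1; S1-0->S1; S1-1->S2; S2-0->S3; S2-1->S4; S3-0->S3; S3-1->S5; S4-0->S6; S4-1->S0; S5-0->S6; S5-1->S0; S6-0->S7; S6-1->S0; S7-0->S7; S7-1->S0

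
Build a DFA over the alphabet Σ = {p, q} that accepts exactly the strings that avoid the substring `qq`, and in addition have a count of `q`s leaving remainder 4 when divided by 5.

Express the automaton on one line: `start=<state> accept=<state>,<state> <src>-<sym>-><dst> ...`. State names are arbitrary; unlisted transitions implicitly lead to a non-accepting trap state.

Run two small machines in parallel and take their product. The first has 3 states tracking partial matches of the forbidden pattern `qq`; the second has 5 states tracking the count of `q`s modulo 5. A product state is a pair (one from each), accepting exactly when both do. Equivalent product states are then merged.
With 11 states:
          p    q  
>  S0     S0   S1 
   S1     S2   S3 
   S2     S2   S4 
   S3     S3   S3 
   S4     S5   S3 
   S5     S5   S6 
   S6     S7   S3 
   S7     S7   S8 
 * S8     S9   S3 
 * S9     S9  S10 
   S10    S0   S3 
(> = start, * = accepting)

start=S0 accept=S8,S9 S0-p->S0 S0-q->S1 S1-p->S2 S1-q->S3 S2-p->S2 S2-q->S4 S3-p->S3 S3-q->S3 S4-p->S5 S4-q->S3 S5-p->S5 S5-q->S6 S6-p->S7 S6-q->S3 S7-p->S7 S7-q->S8 S8-p->S9 S8-q->S3 S9-p->S9 S9-q->S10 S10-p->S0 S10-q->S3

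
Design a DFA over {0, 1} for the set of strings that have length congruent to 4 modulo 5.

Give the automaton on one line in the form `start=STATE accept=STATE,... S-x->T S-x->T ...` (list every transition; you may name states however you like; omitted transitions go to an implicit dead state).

start=A accept=E A-0->B A-1->B B-0->C B-1->C C-0->D C-1->D D-0->E D-1->E E-0->A E-1->A

Only the length mod 5 matters, so use a 5-cycle: from any state, every input symbol moves to the next state, wrapping E back to A. Mark E accepting.
       0  1 
>  A   B  B 
   B   C  C 
   C   D  D 
   D   E  E 
 * E   A  A 
(> = start, * = accepting)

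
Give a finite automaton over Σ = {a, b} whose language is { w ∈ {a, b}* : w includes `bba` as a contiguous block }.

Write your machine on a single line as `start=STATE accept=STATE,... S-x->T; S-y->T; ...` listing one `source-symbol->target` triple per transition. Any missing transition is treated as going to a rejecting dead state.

Track how much of `bba` has been matched so far: state q0 is no progress, q3 is the absorbing accept state reached once `bba` has occurred. Intermediate states record partial matches; on a mismatch, fall back to the longest reusable overlap.
4 states suffice.
        a   b  
>  q0   q0  q1 
   q1   q0  q2 
   q2   q3  q2 
 * q3   q3  q3 
(> = start, * = accepting)

start=q0; accept=q3; q0-a->q0; q0-b->q1; q1-a->q0; q1-b->q2; q2-a->q3; q2-b->q2; q3-a->q3; q3-b->q3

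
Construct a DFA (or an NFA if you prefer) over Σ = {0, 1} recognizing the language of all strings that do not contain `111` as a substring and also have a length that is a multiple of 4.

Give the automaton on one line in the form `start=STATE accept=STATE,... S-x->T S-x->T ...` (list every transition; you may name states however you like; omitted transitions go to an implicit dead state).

Handle the two conditions separately and then intersect. The first has 4 states tracking partial matches of the forbidden pattern `111`; the second has 4 states tracking the input length modulo 4. A product state is a pair (one from each), accepting exactly when both do. After merging equivalent states the machine shrinks.
With 13 states:
          0    1  
>* s0     s1   s2 
   s1     s3   s4 
   s2     s3   s5 
   s3     s6   s7 
   s4     s6   s8 
   s5     s6   s9 
   s6     s0  s10 
   s7     s0  s11 
   s8     s0   s9 
   s9     s9   s9 
 * s10    s1  s12 
 * s11    s1   s9 
   s12    s3   s9 
(> = start, * = accepting)

start=s0 accept=s0,s10,s11 s0-0->s1 s0-1->s2 s1-0->s3 s1-1->s4 s2-0->s3 s2-1->s5 s3-0->s6 s3-1->s7 s4-0->s6 s4-1->s8 s5-0->s6 s5-1->s9 s6-0->s0 s6-1->s10 s7-0->s0 s7-1->s11 s8-0->s0 s8-1->s9 s9-0->s9 s9-1->s9 s10-0->s1 s10-1->s12 s11-0->s1 s11-1->s9 s12-0->s3 s12-1->s9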